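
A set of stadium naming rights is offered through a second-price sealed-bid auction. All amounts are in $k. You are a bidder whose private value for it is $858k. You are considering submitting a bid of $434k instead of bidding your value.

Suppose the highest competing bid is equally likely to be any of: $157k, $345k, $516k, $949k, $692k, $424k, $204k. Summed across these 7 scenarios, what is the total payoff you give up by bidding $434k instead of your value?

The deviation costs you only when the competing bid falls strictly between $434k and $858k; elsewhere both bids give the same outcome.
$157k: outcomes coincide → loss $0k.
$345k: outcomes coincide → loss $0k.
$516k: truthful payoff $342k, deviation payoff $0k → loss $342k.
$949k: outcomes coincide → loss $0k.
$692k: truthful payoff $166k, deviation payoff $0k → loss $166k.
$424k: outcomes coincide → loss $0k.
$204k: outcomes coincide → loss $0k.
Total loss = $342k + $166k = $508k.

$508k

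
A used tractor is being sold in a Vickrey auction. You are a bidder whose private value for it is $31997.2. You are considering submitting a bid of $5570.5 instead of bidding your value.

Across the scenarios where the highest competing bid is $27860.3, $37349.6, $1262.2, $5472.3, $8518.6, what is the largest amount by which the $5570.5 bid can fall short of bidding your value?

$23478.6

$27860.3: truthful gives $4136.9, deviation gives $0 → loss $4136.9.
$37349.6: same outcome either way → loss $0.
$1262.2: same outcome either way → loss $0.
$5472.3: same outcome either way → loss $0.
$8518.6: truthful gives $23478.6, deviation gives $0 → loss $23478.6.
Maximum loss: $23478.6.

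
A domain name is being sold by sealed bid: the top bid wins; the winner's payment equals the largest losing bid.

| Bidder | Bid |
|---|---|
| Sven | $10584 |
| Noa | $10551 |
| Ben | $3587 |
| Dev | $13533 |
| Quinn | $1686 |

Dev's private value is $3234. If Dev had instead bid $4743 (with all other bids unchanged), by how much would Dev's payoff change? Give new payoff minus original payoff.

$7350

The highest bid among the other bidders is $10584; Dev's bid doesn't change that.
Original bid $13533: Dev is highest, pays the top rival bid $10584; payoff $3234 − $10584 = −$7350.
Alternative bid $4743: Dev is not highest (top rival bid is $10584); payoff $0.
Change in payoff = $0 − (−$7350) = $7350.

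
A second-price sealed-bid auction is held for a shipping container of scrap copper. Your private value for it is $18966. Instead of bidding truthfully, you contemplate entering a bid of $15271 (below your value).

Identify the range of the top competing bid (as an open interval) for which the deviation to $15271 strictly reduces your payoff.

($15271, $18966)

If the competing bid is below $15271, both bids win at the same price — no difference.
If it is above $18966, both bids lose — no difference.
If it lies strictly between $15271 and $18966, bidding your value wins at a price below your value (positive payoff) while bidding $15271 loses (payoff 0).
So the deviation strictly hurts on the open interval ($15271, $18966).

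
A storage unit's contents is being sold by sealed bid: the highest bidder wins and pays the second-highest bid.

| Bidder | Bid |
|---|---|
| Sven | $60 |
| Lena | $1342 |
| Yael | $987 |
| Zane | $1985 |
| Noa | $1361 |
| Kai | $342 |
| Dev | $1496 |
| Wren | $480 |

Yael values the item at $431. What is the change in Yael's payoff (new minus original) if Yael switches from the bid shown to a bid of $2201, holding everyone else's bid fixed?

The highest bid among the other bidders is $1985; Yael's bid doesn't change that.
Original bid $987: Yael is not highest (top rival bid is $1985); payoff $0.
Alternative bid $2201: Yael is highest, pays the top rival bid $1985; payoff $431 − $1985 = −$1554.
Change in payoff = −$1554 − ($0) = −$1554.

−$1554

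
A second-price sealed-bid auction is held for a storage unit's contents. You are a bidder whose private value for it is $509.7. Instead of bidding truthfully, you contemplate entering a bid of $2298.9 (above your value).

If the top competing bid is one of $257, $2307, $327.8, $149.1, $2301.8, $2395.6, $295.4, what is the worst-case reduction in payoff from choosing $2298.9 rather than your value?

$0

$257: same outcome either way → loss $0.
$2307: same outcome either way → loss $0.
$327.8: same outcome either way → loss $0.
$149.1: same outcome either way → loss $0.
$2301.8: same outcome either way → loss $0.
$2395.6: same outcome either way → loss $0.
$295.4: same outcome either way → loss $0.
Maximum loss: $0.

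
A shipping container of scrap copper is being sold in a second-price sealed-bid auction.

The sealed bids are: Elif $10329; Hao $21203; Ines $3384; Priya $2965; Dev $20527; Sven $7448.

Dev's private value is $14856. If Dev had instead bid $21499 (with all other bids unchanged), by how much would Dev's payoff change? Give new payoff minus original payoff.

−$6347

The highest bid among the other bidders is $21203; Dev's bid doesn't change that.
Original bid $20527: Dev is not highest (top rival bid is $21203); payoff $0.
Alternative bid $21499: Dev is highest, pays the top rival bid $21203; payoff $14856 − $21203 = −$6347.
Change in payoff = −$6347 − ($0) = −$6347.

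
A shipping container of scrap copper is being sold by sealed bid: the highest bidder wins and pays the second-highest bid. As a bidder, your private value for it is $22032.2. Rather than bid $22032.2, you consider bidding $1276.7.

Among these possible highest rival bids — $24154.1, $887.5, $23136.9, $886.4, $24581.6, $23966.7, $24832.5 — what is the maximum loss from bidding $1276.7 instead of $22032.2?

$24154.1: same outcome either way → loss $0.
$887.5: same outcome either way → loss $0.
$23136.9: same outcome either way → loss $0.
$886.4: same outcome either way → loss $0.
$24581.6: same outcome either way → loss $0.
$23966.7: same outcome either way → loss $0.
$24832.5: same outcome either way → loss $0.
Maximum loss: $0.

$0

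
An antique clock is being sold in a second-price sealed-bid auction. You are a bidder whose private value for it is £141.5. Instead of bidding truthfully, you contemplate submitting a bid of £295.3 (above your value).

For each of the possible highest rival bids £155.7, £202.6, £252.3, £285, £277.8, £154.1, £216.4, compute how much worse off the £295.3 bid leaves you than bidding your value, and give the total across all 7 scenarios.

£553.4

The deviation costs you only when the competing bid falls strictly between £141.5 and £295.3; elsewhere both bids give the same outcome.
£155.7: truthful payoff £0, deviation payoff −£14.2 → loss £14.2.
£202.6: truthful payoff £0, deviation payoff −£61.1 → loss £61.1.
£252.3: truthful payoff £0, deviation payoff −£110.8 → loss £110.8.
£285: truthful payoff £0, deviation payoff −£143.5 → loss £143.5.
£277.8: truthful payoff £0, deviation payoff −£136.3 → loss £136.3.
£154.1: truthful payoff £0, deviation payoff −£12.6 → loss £12.6.
£216.4: truthful payoff £0, deviation payoff −£74.9 → loss £74.9.
Total loss = £14.2 + £61.1 + £110.8 + £143.5 + £136.3 + £12.6 + £74.9 = £553.4.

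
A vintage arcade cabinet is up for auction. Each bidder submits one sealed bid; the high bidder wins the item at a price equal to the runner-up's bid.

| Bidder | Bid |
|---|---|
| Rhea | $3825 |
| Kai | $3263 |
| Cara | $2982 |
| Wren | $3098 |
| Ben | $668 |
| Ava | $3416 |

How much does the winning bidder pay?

$3416

Highest bid: Rhea at $3825, so Rhea wins.
Second-highest bid: Ava at $3416 — that is the price the winner pays.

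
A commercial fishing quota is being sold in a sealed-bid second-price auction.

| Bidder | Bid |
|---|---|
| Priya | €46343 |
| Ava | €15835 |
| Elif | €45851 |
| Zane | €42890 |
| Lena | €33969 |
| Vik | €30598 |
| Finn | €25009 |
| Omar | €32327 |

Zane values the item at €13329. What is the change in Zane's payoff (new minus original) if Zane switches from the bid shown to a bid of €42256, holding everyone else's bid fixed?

€0

The highest bid among the other bidders is €46343; Zane's bid doesn't change that.
Original bid €42890: Zane is not highest (top rival bid is €46343); payoff €0.
Alternative bid €42256: Zane is not highest (top rival bid is €46343); payoff €0.
Change in payoff = €0 − (€0) = €0.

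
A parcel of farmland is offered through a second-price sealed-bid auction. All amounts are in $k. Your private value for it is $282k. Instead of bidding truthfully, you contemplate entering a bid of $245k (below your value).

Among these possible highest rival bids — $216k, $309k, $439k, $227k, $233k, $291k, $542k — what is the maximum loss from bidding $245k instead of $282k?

$0k

$216k: same outcome either way → loss $0k.
$309k: same outcome either way → loss $0k.
$439k: same outcome either way → loss $0k.
$227k: same outcome either way → loss $0k.
$233k: same outcome either way → loss $0k.
$291k: same outcome either way → loss $0k.
$542k: same outcome either way → loss $0k.
Maximum loss: $0k.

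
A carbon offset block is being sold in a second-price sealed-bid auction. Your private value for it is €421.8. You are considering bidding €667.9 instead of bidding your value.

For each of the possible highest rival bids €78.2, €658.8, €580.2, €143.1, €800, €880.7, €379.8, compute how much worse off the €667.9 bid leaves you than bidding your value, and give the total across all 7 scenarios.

The deviation costs you only when the competing bid falls strictly between €421.8 and €667.9; elsewhere both bids give the same outcome.
€78.2: outcomes coincide → loss €0.
€658.8: truthful payoff €0, deviation payoff −€237 → loss €237.
€580.2: truthful payoff €0, deviation payoff −€158.4 → loss €158.4.
€143.1: outcomes coincide → loss €0.
€800: outcomes coincide → loss €0.
€880.7: outcomes coincide → loss €0.
€379.8: outcomes coincide → loss €0.
Total loss = €237 + €158.4 = €395.4.

€395.4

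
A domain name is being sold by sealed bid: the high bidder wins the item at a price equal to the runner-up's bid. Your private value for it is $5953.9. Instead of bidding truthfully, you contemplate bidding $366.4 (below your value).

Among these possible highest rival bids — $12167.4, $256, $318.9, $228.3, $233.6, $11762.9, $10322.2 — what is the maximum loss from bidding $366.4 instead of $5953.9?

$0

$12167.4: same outcome either way → loss $0.
$256: same outcome either way → loss $0.
$318.9: same outcome either way → loss $0.
$228.3: same outcome either way → loss $0.
$233.6: same outcome either way → loss $0.
$11762.9: same outcome either way → loss $0.
$10322.2: same outcome either way → loss $0.
Maximum loss: $0.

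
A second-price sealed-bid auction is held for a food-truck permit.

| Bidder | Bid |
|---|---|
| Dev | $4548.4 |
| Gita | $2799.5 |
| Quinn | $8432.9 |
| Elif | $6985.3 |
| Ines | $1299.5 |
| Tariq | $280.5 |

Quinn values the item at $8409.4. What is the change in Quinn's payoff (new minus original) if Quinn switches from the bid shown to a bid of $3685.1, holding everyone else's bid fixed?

The highest bid among the other bidders is $6985.3; Quinn's bid doesn't change that.
Original bid $8432.9: Quinn is highest, pays the top rival bid $6985.3; payoff $8409.4 − $6985.3 = $1424.1.
Alternative bid $3685.1: Quinn is not highest (top rival bid is $6985.3); payoff $0.
Change in payoff = $0 − ($1424.1) = −$1424.1.

−$1424.1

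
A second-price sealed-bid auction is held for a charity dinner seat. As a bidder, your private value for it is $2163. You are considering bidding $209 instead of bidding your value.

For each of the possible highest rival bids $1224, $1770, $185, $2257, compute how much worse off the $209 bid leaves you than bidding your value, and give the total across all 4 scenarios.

The deviation costs you only when the competing bid falls strictly between $209 and $2163; elsewhere both bids give the same outcome.
$1224: truthful payoff $939, deviation payoff $0 → loss $939.
$1770: truthful payoff $393, deviation payoff $0 → loss $393.
$185: outcomes coincide → loss $0.
$2257: outcomes coincide → loss $0.
Total loss = $939 + $393 = $1332.
In a second-price auction your bid sets only whether you win, not what you pay, so bidding your true value is weakly dominant.

$1332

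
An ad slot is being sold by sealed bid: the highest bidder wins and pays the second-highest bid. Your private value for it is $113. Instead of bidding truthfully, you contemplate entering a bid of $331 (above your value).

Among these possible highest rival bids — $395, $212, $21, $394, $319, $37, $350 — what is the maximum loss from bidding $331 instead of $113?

$395: same outcome either way → loss $0.
$212: truthful gives $0, deviation gives −$99 → loss $99.
$21: same outcome either way → loss $0.
$394: same outcome either way → loss $0.
$319: truthful gives $0, deviation gives −$206 → loss $206.
$37: same outcome either way → loss $0.
$350: same outcome either way → loss $0.
Maximum loss: $206.

$206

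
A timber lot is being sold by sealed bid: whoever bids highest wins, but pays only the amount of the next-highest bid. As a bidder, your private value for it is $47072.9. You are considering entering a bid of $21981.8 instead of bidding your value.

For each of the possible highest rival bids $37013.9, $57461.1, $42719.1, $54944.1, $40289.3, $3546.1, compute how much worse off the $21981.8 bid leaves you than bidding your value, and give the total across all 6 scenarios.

The deviation costs you only when the competing bid falls strictly between $21981.8 and $47072.9; elsewhere both bids give the same outcome.
$37013.9: truthful payoff $10059, deviation payoff $0 → loss $10059.
$57461.1: outcomes coincide → loss $0.
$42719.1: truthful payoff $4353.8, deviation payoff $0 → loss $4353.8.
$54944.1: outcomes coincide → loss $0.
$40289.3: truthful payoff $6783.6, deviation payoff $0 → loss $6783.6.
$3546.1: outcomes coincide → loss $0.
Total loss = $10059 + $4353.8 + $6783.6 = $21196.4.
Truthful bidding weakly dominates here: raising your bid can only win items priced above your value, and lowering it can only forfeit items priced below.

$21196.4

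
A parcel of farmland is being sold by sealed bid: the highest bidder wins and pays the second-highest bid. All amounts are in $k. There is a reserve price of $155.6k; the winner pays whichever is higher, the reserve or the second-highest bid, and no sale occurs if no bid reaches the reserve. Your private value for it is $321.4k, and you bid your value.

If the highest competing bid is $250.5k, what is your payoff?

$70.9k

Your bid $321.4k is the highest and exceeds the reserve.
Price = max(second-highest bid, reserve) = max($250.5k, $155.6k) = $250.5k.
Payoff = $321.4k − $250.5k = $70.9k.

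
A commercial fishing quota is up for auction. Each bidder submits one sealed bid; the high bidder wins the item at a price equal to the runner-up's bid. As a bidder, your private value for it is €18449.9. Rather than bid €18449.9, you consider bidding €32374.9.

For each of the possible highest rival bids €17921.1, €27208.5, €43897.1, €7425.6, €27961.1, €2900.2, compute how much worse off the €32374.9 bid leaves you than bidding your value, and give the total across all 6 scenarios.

€18269.8

The deviation costs you only when the competing bid falls strictly between €18449.9 and €32374.9; elsewhere both bids give the same outcome.
€17921.1: outcomes coincide → loss €0.
€27208.5: truthful payoff €0, deviation payoff −€8758.6 → loss €8758.6.
€43897.1: outcomes coincide → loss €0.
€7425.6: outcomes coincide → loss €0.
€27961.1: truthful payoff €0, deviation payoff −€9511.2 → loss €9511.2.
€2900.2: outcomes coincide → loss €0.
Total loss = €8758.6 + €9511.2 = €18269.8.
In a second-price auction your bid sets only whether you win, not what you pay, so bidding your true value is weakly dominant.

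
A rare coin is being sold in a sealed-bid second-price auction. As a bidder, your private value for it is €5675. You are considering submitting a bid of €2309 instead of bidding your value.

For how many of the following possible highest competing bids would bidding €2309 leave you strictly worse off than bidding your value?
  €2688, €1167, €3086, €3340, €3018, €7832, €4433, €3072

6

The deviation hurts exactly when the highest competing bid lies strictly between €2309 and €5675 — underbidding then forfeits a profitable win.
€2688: inside the interval → strictly worse (loss €2987).
€1167: below both → same outcome either way.
€3086: inside the interval → strictly worse (loss €2589).
€3340: inside the interval → strictly worse (loss €2335).
€3018: inside the interval → strictly worse (loss €2657).
€7832: above both → same outcome either way.
€4433: inside the interval → strictly worse (loss €1242).
€3072: inside the interval → strictly worse (loss €2603).
Count: 6.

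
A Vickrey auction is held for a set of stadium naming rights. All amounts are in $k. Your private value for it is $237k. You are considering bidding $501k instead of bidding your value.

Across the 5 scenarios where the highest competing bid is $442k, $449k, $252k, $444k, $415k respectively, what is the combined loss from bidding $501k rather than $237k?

The deviation costs you only when the competing bid falls strictly between $237k and $501k; elsewhere both bids give the same outcome.
$442k: truthful payoff $0k, deviation payoff −$205k → loss $205k.
$449k: truthful payoff $0k, deviation payoff −$212k → loss $212k.
$252k: truthful payoff $0k, deviation payoff −$15k → loss $15k.
$444k: truthful payoff $0k, deviation payoff −$207k → loss $207k.
$415k: truthful payoff $0k, deviation payoff −$178k → loss $178k.
Total loss = $205k + $212k + $15k + $207k + $178k = $817k.

$817k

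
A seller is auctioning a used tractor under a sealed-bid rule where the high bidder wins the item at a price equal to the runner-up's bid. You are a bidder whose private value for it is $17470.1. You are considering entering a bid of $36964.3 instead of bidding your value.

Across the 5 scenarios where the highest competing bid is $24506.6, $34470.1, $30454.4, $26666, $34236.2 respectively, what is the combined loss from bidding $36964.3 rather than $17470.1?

$62982.8

The deviation costs you only when the competing bid falls strictly between $17470.1 and $36964.3; elsewhere both bids give the same outcome.
$24506.6: truthful payoff $0, deviation payoff −$7036.5 → loss $7036.5.
$34470.1: truthful payoff $0, deviation payoff −$17000 → loss $17000.
$30454.4: truthful payoff $0, deviation payoff −$12984.3 → loss $12984.3.
$26666: truthful payoff $0, deviation payoff −$9195.9 → loss $9195.9.
$34236.2: truthful payoff $0, deviation payoff −$16766.1 → loss $16766.1.
Total loss = $7036.5 + $17000 + $12984.3 + $9195.9 + $16766.1 = $62982.8.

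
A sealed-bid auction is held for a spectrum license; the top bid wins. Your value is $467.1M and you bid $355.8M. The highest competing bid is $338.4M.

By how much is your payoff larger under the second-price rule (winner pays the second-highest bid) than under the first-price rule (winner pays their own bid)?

You have the highest bid, so you win under either rule.
Second-price: pay $338.4M → payoff $128.7M.
First-price: pay your own bid $355.8M → payoff $111.3M.
Difference = $128.7M − ($111.3M) = $17.4M.

$17.4M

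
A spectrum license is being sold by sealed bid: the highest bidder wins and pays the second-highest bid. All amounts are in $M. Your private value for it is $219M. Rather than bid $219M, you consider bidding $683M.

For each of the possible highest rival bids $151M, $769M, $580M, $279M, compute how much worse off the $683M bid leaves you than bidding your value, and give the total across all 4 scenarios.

The deviation costs you only when the competing bid falls strictly between $219M and $683M; elsewhere both bids give the same outcome.
$151M: outcomes coincide → loss $0M.
$769M: outcomes coincide → loss $0M.
$580M: truthful payoff $0M, deviation payoff −$361M → loss $361M.
$279M: truthful payoff $0M, deviation payoff −$60M → loss $60M.
Total loss = $361M + $60M = $421M.
Truthful bidding weakly dominates here: raising your bid can only win items priced above your value, and lowering it can only forfeit items priced below.

$421M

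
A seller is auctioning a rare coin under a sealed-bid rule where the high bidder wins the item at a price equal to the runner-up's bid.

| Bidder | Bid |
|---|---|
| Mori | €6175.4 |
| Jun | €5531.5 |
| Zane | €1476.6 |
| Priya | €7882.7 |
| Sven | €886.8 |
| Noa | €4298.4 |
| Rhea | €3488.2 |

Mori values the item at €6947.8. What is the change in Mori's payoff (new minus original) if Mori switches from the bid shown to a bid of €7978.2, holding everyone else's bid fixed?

The highest bid among the other bidders is €7882.7; Mori's bid doesn't change that.
Original bid €6175.4: Mori is not highest (top rival bid is €7882.7); payoff €0.
Alternative bid €7978.2: Mori is highest, pays the top rival bid €7882.7; payoff €6947.8 − €7882.7 = −€934.9.
Change in payoff = −€934.9 − (€0) = −€934.9.

−€934.9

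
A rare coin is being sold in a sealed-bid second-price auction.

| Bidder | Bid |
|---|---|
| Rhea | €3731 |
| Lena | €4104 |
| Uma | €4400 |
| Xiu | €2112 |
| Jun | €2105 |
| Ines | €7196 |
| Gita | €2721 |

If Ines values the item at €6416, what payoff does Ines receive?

Highest bid: Ines at €7196, so Ines wins.
Second-highest bid: Uma at €4400 — that is the price the winner pays.
Ines's payoff = value − price = €6416 − €4400 = €2016.

€2016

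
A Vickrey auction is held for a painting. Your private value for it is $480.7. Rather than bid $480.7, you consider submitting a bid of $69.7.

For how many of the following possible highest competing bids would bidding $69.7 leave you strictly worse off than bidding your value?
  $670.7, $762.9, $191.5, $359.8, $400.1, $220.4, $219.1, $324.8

6

The deviation hurts exactly when the highest competing bid lies strictly between $69.7 and $480.7 — underbidding then forfeits a profitable win.
$670.7: above both → same outcome either way.
$762.9: above both → same outcome either way.
$191.5: inside the interval → strictly worse (loss $289.2).
$359.8: inside the interval → strictly worse (loss $120.9).
$400.1: inside the interval → strictly worse (loss $80.6).
$220.4: inside the interval → strictly worse (loss $260.3).
$219.1: inside the interval → strictly worse (loss $261.6).
$324.8: inside the interval → strictly worse (loss $155.9).
Count: 6.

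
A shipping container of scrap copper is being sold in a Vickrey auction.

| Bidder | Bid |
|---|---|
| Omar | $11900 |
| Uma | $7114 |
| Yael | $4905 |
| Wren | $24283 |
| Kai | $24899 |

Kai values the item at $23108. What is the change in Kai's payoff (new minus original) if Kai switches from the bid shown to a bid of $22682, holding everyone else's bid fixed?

$1175

The highest bid among the other bidders is $24283; Kai's bid doesn't change that.
Original bid $24899: Kai is highest, pays the top rival bid $24283; payoff $23108 − $24283 = −$1175.
Alternative bid $22682: Kai is not highest (top rival bid is $24283); payoff $0.
Change in payoff = $0 − (−$1175) = $1175.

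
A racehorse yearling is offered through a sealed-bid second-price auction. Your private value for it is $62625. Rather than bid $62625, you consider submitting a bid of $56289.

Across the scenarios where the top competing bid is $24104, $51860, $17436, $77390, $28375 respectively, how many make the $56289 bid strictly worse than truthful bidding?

The deviation hurts exactly when the highest competing bid lies strictly between $56289 and $62625 — underbidding then forfeits a profitable win.
$24104: below both → same outcome either way.
$51860: below both → same outcome either way.
$17436: below both → same outcome either way.
$77390: above both → same outcome either way.
$28375: below both → same outcome either way.
Count: 0.

0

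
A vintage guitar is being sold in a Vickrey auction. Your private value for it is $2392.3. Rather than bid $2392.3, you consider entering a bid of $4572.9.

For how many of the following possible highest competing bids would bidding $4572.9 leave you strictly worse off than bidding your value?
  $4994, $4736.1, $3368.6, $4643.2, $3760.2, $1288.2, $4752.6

2

The deviation hurts exactly when the highest competing bid lies strictly between $2392.3 and $4572.9 — overbidding then wins at a price above your value.
$4994: above both → same outcome either way.
$4736.1: above both → same outcome either way.
$3368.6: inside the interval → strictly worse (loss $976.3).
$4643.2: above both → same outcome either way.
$3760.2: inside the interval → strictly worse (loss $1367.9).
$1288.2: below both → same outcome either way.
$4752.6: above both → same outcome either way.
Count: 2.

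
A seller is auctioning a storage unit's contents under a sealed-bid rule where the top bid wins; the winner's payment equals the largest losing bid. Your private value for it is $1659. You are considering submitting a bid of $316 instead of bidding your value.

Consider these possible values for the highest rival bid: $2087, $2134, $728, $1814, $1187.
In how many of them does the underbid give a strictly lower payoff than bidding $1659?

The deviation hurts exactly when the highest competing bid lies strictly between $316 and $1659 — underbidding then forfeits a profitable win.
$2087: above both → same outcome either way.
$2134: above both → same outcome either way.
$728: inside the interval → strictly worse (loss $931).
$1814: above both → same outcome either way.
$1187: inside the interval → strictly worse (loss $472).
Count: 2.

2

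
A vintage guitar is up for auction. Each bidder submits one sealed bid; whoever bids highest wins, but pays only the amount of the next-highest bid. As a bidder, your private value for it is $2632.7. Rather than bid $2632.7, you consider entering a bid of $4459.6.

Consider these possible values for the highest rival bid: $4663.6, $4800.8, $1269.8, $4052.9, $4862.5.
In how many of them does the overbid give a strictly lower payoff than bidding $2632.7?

1

The deviation hurts exactly when the highest competing bid lies strictly between $2632.7 and $4459.6 — overbidding then wins at a price above your value.
$4663.6: above both → same outcome either way.
$4800.8: above both → same outcome either way.
$1269.8: below both → same outcome either way.
$4052.9: inside the interval → strictly worse (loss $1420.2).
$4862.5: above both → same outcome either way.
Count: 1.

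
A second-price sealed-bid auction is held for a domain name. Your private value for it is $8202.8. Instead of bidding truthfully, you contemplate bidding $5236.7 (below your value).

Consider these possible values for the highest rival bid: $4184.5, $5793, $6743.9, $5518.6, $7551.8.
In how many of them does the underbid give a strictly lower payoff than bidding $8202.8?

4

The deviation hurts exactly when the highest competing bid lies strictly between $5236.7 and $8202.8 — underbidding then forfeits a profitable win.
$4184.5: below both → same outcome either way.
$5793: inside the interval → strictly worse (loss $2409.8).
$6743.9: inside the interval → strictly worse (loss $1458.9).
$5518.6: inside the interval → strictly worse (loss $2684.2).
$7551.8: inside the interval → strictly worse (loss $651).
Count: 4.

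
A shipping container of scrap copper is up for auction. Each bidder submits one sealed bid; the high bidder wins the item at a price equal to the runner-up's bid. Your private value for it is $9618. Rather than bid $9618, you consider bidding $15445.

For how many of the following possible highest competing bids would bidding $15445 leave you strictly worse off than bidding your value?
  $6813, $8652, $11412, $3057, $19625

1

The deviation hurts exactly when the highest competing bid lies strictly between $9618 and $15445 — overbidding then wins at a price above your value.
$6813: below both → same outcome either way.
$8652: below both → same outcome either way.
$11412: inside the interval → strictly worse (loss $1794).
$3057: below both → same outcome either way.
$19625: above both → same outcome either way.
Count: 1.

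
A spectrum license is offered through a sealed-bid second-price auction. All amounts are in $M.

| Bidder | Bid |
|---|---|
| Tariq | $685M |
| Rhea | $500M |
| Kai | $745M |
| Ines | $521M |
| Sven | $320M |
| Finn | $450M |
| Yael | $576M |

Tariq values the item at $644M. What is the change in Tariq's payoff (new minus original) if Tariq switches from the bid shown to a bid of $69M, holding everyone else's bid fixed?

The highest bid among the other bidders is $745M; Tariq's bid doesn't change that.
Original bid $685M: Tariq is not highest (top rival bid is $745M); payoff $0M.
Alternative bid $69M: Tariq is not highest (top rival bid is $745M); payoff $0M.
Change in payoff = $0M − ($0M) = $0M.

$0M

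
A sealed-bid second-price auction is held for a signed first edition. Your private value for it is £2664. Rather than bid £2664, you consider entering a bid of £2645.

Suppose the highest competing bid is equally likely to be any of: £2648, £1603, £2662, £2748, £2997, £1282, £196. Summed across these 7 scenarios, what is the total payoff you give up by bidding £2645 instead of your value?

£18

The deviation costs you only when the competing bid falls strictly between £2645 and £2664; elsewhere both bids give the same outcome.
£2648: truthful payoff £16, deviation payoff £0 → loss £16.
£1603: outcomes coincide → loss £0.
£2662: truthful payoff £2, deviation payoff £0 → loss £2.
£2748: outcomes coincide → loss £0.
£2997: outcomes coincide → loss £0.
£1282: outcomes coincide → loss £0.
£196: outcomes coincide → loss £0.
Total loss = £16 + £2 = £18.
In a second-price auction your bid sets only whether you win, not what you pay, so bidding your true value is weakly dominant.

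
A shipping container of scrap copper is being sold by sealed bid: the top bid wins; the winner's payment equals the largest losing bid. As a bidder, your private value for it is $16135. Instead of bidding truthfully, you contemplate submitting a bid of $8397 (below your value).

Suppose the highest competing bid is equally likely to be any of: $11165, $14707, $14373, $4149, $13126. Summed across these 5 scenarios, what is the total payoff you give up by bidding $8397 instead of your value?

$11169

The deviation costs you only when the competing bid falls strictly between $8397 and $16135; elsewhere both bids give the same outcome.
$11165: truthful payoff $4970, deviation payoff $0 → loss $4970.
$14707: truthful payoff $1428, deviation payoff $0 → loss $1428.
$14373: truthful payoff $1762, deviation payoff $0 → loss $1762.
$4149: outcomes coincide → loss $0.
$13126: truthful payoff $3009, deviation payoff $0 → loss $3009.
Total loss = $4970 + $1428 + $1762 + $3009 = $11169.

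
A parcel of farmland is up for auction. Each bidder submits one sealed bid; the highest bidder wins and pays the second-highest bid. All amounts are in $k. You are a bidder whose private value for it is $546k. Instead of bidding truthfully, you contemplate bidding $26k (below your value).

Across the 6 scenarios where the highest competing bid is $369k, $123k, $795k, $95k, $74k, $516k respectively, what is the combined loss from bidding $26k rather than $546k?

$1553k

The deviation costs you only when the competing bid falls strictly between $26k and $546k; elsewhere both bids give the same outcome.
$369k: truthful payoff $177k, deviation payoff $0k → loss $177k.
$123k: truthful payoff $423k, deviation payoff $0k → loss $423k.
$795k: outcomes coincide → loss $0k.
$95k: truthful payoff $451k, deviation payoff $0k → loss $451k.
$74k: truthful payoff $472k, deviation payoff $0k → loss $472k.
$516k: truthful payoff $30k, deviation payoff $0k → loss $30k.
Total loss = $177k + $423k + $451k + $472k + $30k = $1553k.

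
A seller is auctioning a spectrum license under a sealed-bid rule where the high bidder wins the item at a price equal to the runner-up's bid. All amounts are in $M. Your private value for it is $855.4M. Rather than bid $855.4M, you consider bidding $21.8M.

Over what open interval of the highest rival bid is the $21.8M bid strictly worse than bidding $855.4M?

If the competing bid is below $21.8M, both bids win at the same price — no difference.
If it is above $855.4M, both bids lose — no difference.
If it lies strictly between $21.8M and $855.4M, bidding your value wins at a price below your value (positive payoff) while bidding $21.8M loses (payoff 0).
So the deviation strictly hurts on the open interval ($21.8M, $855.4M).

($21.8M, $855.4M)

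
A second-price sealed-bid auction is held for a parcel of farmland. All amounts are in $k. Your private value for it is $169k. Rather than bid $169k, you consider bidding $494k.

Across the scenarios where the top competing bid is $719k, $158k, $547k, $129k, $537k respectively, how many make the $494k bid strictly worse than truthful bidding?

The deviation hurts exactly when the highest competing bid lies strictly between $169k and $494k — overbidding then wins at a price above your value.
$719k: above both → same outcome either way.
$158k: below both → same outcome either way.
$547k: above both → same outcome either way.
$129k: below both → same outcome either way.
$537k: above both → same outcome either way.
Count: 0.

0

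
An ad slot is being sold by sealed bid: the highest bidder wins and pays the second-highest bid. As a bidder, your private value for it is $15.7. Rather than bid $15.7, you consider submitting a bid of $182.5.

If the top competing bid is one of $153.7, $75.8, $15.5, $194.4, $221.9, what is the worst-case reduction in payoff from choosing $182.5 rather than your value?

$138

$153.7: truthful gives $0, deviation gives −$138 → loss $138.
$75.8: truthful gives $0, deviation gives −$60.1 → loss $60.1.
$15.5: same outcome either way → loss $0.
$194.4: same outcome either way → loss $0.
$221.9: same outcome either way → loss $0.
Maximum loss: $138.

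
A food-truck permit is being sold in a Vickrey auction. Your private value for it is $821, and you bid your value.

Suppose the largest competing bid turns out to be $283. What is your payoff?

$538

Your bid $821 exceeds the highest competing bid $283, so you win.
In a second-price auction the winner pays the second-highest bid, $283.
Payoff = value − price = $821 − $283 = $538.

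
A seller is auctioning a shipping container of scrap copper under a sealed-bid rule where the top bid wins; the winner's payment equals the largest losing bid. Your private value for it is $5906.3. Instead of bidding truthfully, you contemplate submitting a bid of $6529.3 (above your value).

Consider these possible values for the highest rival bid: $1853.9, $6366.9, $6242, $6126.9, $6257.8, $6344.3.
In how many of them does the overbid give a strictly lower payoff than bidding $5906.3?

5

The deviation hurts exactly when the highest competing bid lies strictly between $5906.3 and $6529.3 — overbidding then wins at a price above your value.
$1853.9: below both → same outcome either way.
$6366.9: inside the interval → strictly worse (loss $460.6).
$6242: inside the interval → strictly worse (loss $335.7).
$6126.9: inside the interval → strictly worse (loss $220.6).
$6257.8: inside the interval → strictly worse (loss $351.5).
$6344.3: inside the interval → strictly worse (loss $438).
Count: 5.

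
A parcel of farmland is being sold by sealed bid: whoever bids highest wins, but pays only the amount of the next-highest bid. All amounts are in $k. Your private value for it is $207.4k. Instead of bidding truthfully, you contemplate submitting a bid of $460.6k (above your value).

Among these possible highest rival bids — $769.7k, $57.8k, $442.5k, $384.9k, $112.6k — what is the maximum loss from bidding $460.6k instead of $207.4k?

$769.7k: same outcome either way → loss $0k.
$57.8k: same outcome either way → loss $0k.
$442.5k: truthful gives $0k, deviation gives −$235.1k → loss $235.1k.
$384.9k: truthful gives $0k, deviation gives −$177.5k → loss $177.5k.
$112.6k: same outcome either way → loss $0k.
Maximum loss: $235.1k.

$235.1k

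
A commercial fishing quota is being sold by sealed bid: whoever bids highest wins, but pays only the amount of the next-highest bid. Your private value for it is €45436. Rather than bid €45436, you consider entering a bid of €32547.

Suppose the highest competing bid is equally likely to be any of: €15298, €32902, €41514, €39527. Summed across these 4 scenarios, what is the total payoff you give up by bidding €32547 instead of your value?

The deviation costs you only when the competing bid falls strictly between €32547 and €45436; elsewhere both bids give the same outcome.
€15298: outcomes coincide → loss €0.
€32902: truthful payoff €12534, deviation payoff €0 → loss €12534.
€41514: truthful payoff €3922, deviation payoff €0 → loss €3922.
€39527: truthful payoff €5909, deviation payoff €0 → loss €5909.
Total loss = €12534 + €3922 + €5909 = €22365.
In a second-price auction your bid sets only whether you win, not what you pay, so bidding your true value is weakly dominant.

€22365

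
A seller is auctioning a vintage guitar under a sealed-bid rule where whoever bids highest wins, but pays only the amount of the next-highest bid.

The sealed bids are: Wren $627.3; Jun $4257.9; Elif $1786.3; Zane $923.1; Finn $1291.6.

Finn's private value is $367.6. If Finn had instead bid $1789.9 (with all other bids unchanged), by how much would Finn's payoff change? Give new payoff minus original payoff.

The highest bid among the other bidders is $4257.9; Finn's bid doesn't change that.
Original bid $1291.6: Finn is not highest (top rival bid is $4257.9); payoff $0.
Alternative bid $1789.9: Finn is not highest (top rival bid is $4257.9); payoff $0.
Change in payoff = $0 − ($0) = $0.

$0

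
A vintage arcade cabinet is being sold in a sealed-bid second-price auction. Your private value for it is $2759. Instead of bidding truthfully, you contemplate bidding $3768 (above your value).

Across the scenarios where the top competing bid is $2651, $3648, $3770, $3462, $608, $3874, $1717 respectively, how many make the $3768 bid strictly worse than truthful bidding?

The deviation hurts exactly when the highest competing bid lies strictly between $2759 and $3768 — overbidding then wins at a price above your value.
$2651: below both → same outcome either way.
$3648: inside the interval → strictly worse (loss $889).
$3770: above both → same outcome either way.
$3462: inside the interval → strictly worse (loss $703).
$608: below both → same outcome either way.
$3874: above both → same outcome either way.
$1717: below both → same outcome either way.
Count: 2.

2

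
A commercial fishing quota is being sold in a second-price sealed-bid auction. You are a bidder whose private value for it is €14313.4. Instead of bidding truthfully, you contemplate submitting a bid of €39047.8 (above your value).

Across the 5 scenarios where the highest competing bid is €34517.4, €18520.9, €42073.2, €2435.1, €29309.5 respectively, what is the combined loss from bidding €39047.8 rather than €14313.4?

The deviation costs you only when the competing bid falls strictly between €14313.4 and €39047.8; elsewhere both bids give the same outcome.
€34517.4: truthful payoff €0, deviation payoff −€20204 → loss €20204.
€18520.9: truthful payoff €0, deviation payoff −€4207.5 → loss €4207.5.
€42073.2: outcomes coincide → loss €0.
€2435.1: outcomes coincide → loss €0.
€29309.5: truthful payoff €0, deviation payoff −€14996.1 → loss €14996.1.
Total loss = €20204 + €4207.5 + €14996.1 = €39407.6.

€39407.6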